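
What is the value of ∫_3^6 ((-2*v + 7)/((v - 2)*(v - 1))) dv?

-5*log(5) + 11*log(2)

Factor the denominator: v**2 - 3*v + 2 = (v - 1)(v - 2).
Partial fractions: (-2*v + 7)/((v - 2)*(v - 1)) = -5/(v - 1) + 3/(v - 2).
An antiderivative is F(v) = 3*log(v - 2) - 5*log(v - 1).
Then F(6) - F(3) = (-5*log(5) + 6*log(2)) - (-log(32)) = -5*log(5) + 11*log(2).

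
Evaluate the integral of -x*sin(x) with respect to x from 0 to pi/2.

Integrate by parts once (u = x, dv = -sin(x) dx).
An antiderivative is F(x) = x*cos(x) - sin(x).
Then F(pi/2) - F(0) = (-1) - (0) = -1.

-1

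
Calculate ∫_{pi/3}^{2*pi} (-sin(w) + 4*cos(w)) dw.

1/2 - 2*sqrt(3)

An antiderivative is F(w) = 4*sin(w) + cos(w).
Then F(2*pi) - F(pi/3) = (1) - (1/2 + 2*sqrt(3)) = 1/2 - 2*sqrt(3).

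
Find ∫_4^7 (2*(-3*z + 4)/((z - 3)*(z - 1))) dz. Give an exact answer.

Factor the denominator: z**2 - 4*z + 3 = (z - 1)(z - 3).
Partial fractions: 2*(-3*z + 4)/((z - 3)*(z - 1)) = -1/(z - 1) - 5/(z - 3).
An antiderivative is F(z) = -5*log(z - 3) - log(z - 1).
Then F(7) - F(4) = (-11*log(2) - log(3)) - (-log(3)) = -11*log(2).

-11*log(2)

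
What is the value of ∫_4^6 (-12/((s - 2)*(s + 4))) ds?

Factor the denominator: s**2 + 2*s - 8 = (s + 4)(s - 2).
Partial fractions: -12/((s - 2)*(s + 4)) = 2/(s + 4) - 2/(s - 2).
An antiderivative is F(s) = -2*log(s - 2) + 2*log(s + 4).
Then F(6) - F(4) = (log(25/4)) - (log(16)) = log(25/64).

log(25/64)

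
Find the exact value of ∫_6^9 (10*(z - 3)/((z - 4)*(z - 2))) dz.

-15*log(2) + 5*log(5) + 5*log(7)

Factor the denominator: z**2 - 6*z + 8 = (z - 2)(z - 4).
Partial fractions: 10*(z - 3)/((z - 4)*(z - 2)) = 5/(z - 2) + 5/(z - 4).
An antiderivative is F(z) = 5*log(z - 4) + 5*log(z - 2).
Then F(9) - F(6) = (5*log(5) + 5*log(7)) - (15*log(2)) = -15*log(2) + 5*log(5) + 5*log(7).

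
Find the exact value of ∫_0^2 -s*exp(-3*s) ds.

Integrate by parts once (u = s, dv = -exp(-3*s) ds).
An antiderivative is F(s) = (3*s + 1)*exp(-3*s)/9.
Then F(2) - F(0) = (7*exp(-6)/9) - (1/9) = (7 - exp(6))*exp(-6)/9.

(7 - exp(6))*exp(-6)/9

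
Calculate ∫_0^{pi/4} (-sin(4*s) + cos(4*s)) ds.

An antiderivative is F(s) = sin(4*s)/4 + cos(4*s)/4.
Then F(pi/4) - F(0) = (-1/4) - (1/4) = -1/2.

-1/2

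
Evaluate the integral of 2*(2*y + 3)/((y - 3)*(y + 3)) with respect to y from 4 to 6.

-log(7) + 5*log(3)

Factor the denominator: y**2 - 9 = (y + 3)(y - 3).
Partial fractions: 2*(2*y + 3)/((y - 3)*(y + 3)) = 1/(y + 3) + 3/(y - 3).
An antiderivative is F(y) = 3*log(y - 3) + log(y + 3).
Then F(6) - F(4) = (5*log(3)) - (log(7)) = -log(7) + 5*log(3).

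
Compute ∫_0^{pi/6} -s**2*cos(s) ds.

Integrate by parts twice (u = s^2, dv = -cos(s) ds).
An antiderivative is F(s) = -s**2*sin(s) - 2*s*cos(s) + 2*sin(s).
Then F(pi/6) - F(0) = (-sqrt(3)*pi/6 - pi**2/72 + 1) - (0) = -sqrt(3)*pi/6 - pi**2/72 + 1.

-sqrt(3)*pi/6 - pi**2/72 + 1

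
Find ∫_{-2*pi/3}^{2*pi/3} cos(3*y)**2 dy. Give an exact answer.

2*pi/3

Use the identity cos^2(3*y) = (1 + cos(6*y))/2.
An antiderivative is F(y) = y/2 + sin(6*y)/12.
Then F(2*pi/3) - F(-2*pi/3) = (pi/3) - (-pi/3) = 2*pi/3.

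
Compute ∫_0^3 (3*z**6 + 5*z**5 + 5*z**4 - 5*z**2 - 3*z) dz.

12105/7

By the power rule, an antiderivative is F(z) = 3*z**7/7 + 5*z**6/6 + z**5 - 5*z**3/3 - 3*z**2/2.
Then F(3) - F(0) = (12105/7) - (0) = 12105/7.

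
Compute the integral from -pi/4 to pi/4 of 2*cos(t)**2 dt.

Use the identity cos^2(t) = (1 + cos(2*t))/2.
An antiderivative is F(t) = t + sin(2*t)/2.
Then F(pi/4) - F(-pi/4) = (1/2 + pi/4) - (-pi/4 - 1/2) = 1 + pi/2.

1 + pi/2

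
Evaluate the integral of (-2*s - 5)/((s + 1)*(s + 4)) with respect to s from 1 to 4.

Factor the denominator: s**2 + 5*s + 4 = (s + 4)(s + 1).
Partial fractions: (-2*s - 5)/((s + 1)*(s + 4)) = -1/(s + 4) - 1/(s + 1).
An antiderivative is F(s) = -log(s + 1) - log(s + 4).
Then F(4) - F(1) = (-log(40)) - (-log(10)) = -log(4).

-log(4)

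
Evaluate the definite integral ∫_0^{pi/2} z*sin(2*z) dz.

pi/4

Integrate by parts once (u = z, dv = sin(2*z) dz).
An antiderivative is F(z) = -z*cos(2*z)/2 + sin(2*z)/4.
Then F(pi/2) - F(0) = (pi/4) - (0) = pi/4.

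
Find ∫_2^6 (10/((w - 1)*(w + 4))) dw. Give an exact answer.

log(9)

Factor the denominator: w**2 + 3*w - 4 = (w + 4)(w - 1).
Partial fractions: 10/((w - 1)*(w + 4)) = -2/(w + 4) + 2/(w - 1).
An antiderivative is F(w) = 2*log(w - 1) - 2*log(w + 4).
Then F(6) - F(2) = (-log(4)) - (-log(36)) = log(9).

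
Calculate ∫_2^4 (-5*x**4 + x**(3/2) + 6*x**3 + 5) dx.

-3046/5 - 8*sqrt(2)/5

By the power rule, an antiderivative is F(x) = 2*x**(5/2)/5 - x**5 + 3*x**4/2 + 5*x.
Then F(4) - F(2) = (-3036/5) - (2 + 8*sqrt(2)/5) = -3046/5 - 8*sqrt(2)/5.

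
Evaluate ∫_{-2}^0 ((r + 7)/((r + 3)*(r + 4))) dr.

Factor the denominator: r**2 + 7*r + 12 = (r + 4)(r + 3).
Partial fractions: (r + 7)/((r + 3)*(r + 4)) = -3/(r + 4) + 4/(r + 3).
An antiderivative is F(r) = 4*log(r + 3) - 3*log(r + 4).
Then F(0) - F(-2) = (log(81/64)) - (-log(8)) = log(81/8).

log(81/8)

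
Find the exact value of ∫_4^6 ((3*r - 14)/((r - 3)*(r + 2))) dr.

Factor the denominator: r**2 - r - 6 = (r + 2)(r - 3).
Partial fractions: (3*r - 14)/((r - 3)*(r + 2)) = 4/(r + 2) - 1/(r - 3).
An antiderivative is F(r) = -log(r - 3) + 4*log(r + 2).
Then F(6) - F(4) = (-log(3) + 12*log(2)) - (4*log(2) + 4*log(3)) = -5*log(3) + 8*log(2).

-5*log(3) + 8*log(2)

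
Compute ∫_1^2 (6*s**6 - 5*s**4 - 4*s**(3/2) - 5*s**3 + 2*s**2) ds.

27457/420 - 32*sqrt(2)/5

By the power rule, an antiderivative is F(s) = 6*s**7/7 - 8*s**(5/2)/5 - s**5 - 5*s**4/4 + 2*s**3/3.
Then F(2) - F(1) = (1324/21 - 32*sqrt(2)/5) - (-977/420) = 27457/420 - 32*sqrt(2)/5.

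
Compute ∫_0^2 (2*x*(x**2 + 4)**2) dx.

448/3

Let u = x**2 + 4, so du = 2*x dx. When x = 0, u = 4; when x = 2, u = 8.
The integral becomes ∫ u**2 du from 4 to 8, with antiderivative u**3/3.
Back in x: F(x) = (x**2 + 4)**3/3.
Then F(2) - F(0) = (512/3) - (64/3) = 448/3.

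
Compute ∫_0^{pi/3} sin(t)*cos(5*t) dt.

Use the identity sin(t)cos(5*t) = [sin(6*t) + sin(-4*t)]/2.
An antiderivative is F(t) = cos(4*t)/8 - cos(6*t)/12.
Then F(pi/3) - F(0) = (-7/48) - (1/24) = -3/16.

-3/16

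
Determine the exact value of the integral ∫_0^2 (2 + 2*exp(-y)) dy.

An antiderivative is F(y) = 2*y - 2*exp(-y).
Then F(2) - F(0) = (4 - 2*exp(-2)) - (-2) = 6 - 2*exp(-2).

6 - 2*exp(-2)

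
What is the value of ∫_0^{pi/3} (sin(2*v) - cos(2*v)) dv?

An antiderivative is F(v) = -sin(2*v)/2 - cos(2*v)/2.
Then F(pi/3) - F(0) = (1/4 - sqrt(3)/4) - (-1/2) = 3/4 - sqrt(3)/4.

3/4 - sqrt(3)/4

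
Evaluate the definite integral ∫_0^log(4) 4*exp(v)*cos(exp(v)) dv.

-4*sin(1) + 4*sin(4)

Let u = exp(v), so du = exp(v) dv. When v = 0, u = 1; when v = log(4), u = 4.
The integral becomes 4·∫ cos(u) du from 1 to 4, with antiderivative 4*sin(u).
Back in v: F(v) = 4*sin(exp(v)).
Then F(log(4)) - F(0) = (4*sin(4)) - (4*sin(1)) = -4*sin(1) + 4*sin(4).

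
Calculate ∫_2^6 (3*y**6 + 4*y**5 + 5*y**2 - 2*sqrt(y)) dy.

-8*sqrt(6) + 8*sqrt(2)/3 + 1059280/7

By the power rule, an antiderivative is F(y) = 3*y**7/7 + 2*y**6/3 - 4*y**(3/2)/3 + 5*y**3/3.
Then F(6) - F(2) = (1060056/7 - 8*sqrt(6)) - (776/7 - 8*sqrt(2)/3) = -8*sqrt(6) + 8*sqrt(2)/3 + 1059280/7.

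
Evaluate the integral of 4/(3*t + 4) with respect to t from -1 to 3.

An antiderivative is F(t) = 4*log(3*t + 4)/3.
Then F(3) - F(-1) = (4*log(13)/3) - (0) = 4*log(13)/3.

4*log(13)/3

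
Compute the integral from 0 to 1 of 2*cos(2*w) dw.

Let u = 2*w, so du = 2 dw. When w = 0, u = 0; when w = 1, u = 2.
The integral becomes ∫ cos(u) du from 0 to 2, with antiderivative sin(u).
Back in w: F(w) = sin(2*w).
Then F(1) - F(0) = (sin(2)) - (0) = sin(2).

sin(2)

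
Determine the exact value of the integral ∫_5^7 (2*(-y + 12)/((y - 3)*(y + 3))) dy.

Factor the denominator: y**2 - 9 = (y + 3)(y - 3).
Partial fractions: 2*(-y + 12)/((y - 3)*(y + 3)) = -5/(y + 3) + 3/(y - 3).
An antiderivative is F(y) = 3*log(y - 3) - 5*log(y + 3).
Then F(7) - F(5) = (-5*log(5) + log(2)) - (-12*log(2)) = -5*log(5) + 13*log(2).

-5*log(5) + 13*log(2)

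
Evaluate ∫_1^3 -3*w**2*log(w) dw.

26/3 - 27*log(3)

Integrate by parts once (u = ln w, dv = -3*w**2 dw).
An antiderivative is F(w) = -w**3*(3*log(w) - 1)/3.
Then F(3) - F(1) = (9 - 27*log(3)) - (1/3) = 26/3 - 27*log(3).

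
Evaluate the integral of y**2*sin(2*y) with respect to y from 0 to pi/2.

-1/2 + pi**2/8

Integrate by parts twice (u = y^2, dv = sin(2*y) dy).
An antiderivative is F(y) = -y**2*cos(2*y)/2 + y*sin(2*y)/2 + cos(2*y)/4.
Then F(pi/2) - F(0) = (-1/4 + pi**2/8) - (1/4) = -1/2 + pi**2/8.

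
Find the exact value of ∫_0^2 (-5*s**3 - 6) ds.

-32

By the power rule, an antiderivative is F(s) = -5*s**4/4 - 6*s.
Then F(2) - F(0) = (-32) - (0) = -32.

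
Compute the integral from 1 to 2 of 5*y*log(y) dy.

Integrate by parts once (u = ln y, dv = 5*y dy).
An antiderivative is F(y) = 5*y**2*(2*log(y) - 1)/4.
Then F(2) - F(1) = (-5 + 10*log(2)) - (-5/4) = -15/4 + 10*log(2).

-15/4 + 10*log(2)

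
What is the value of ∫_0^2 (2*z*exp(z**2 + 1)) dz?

-exp(1) + exp(5)

Let u = z**2 + 1, so du = 2*z dz. When z = 0, u = 1; when z = 2, u = 5.
The integral becomes ∫ exp(u) du from 1 to 5, with antiderivative exp(u).
Back in z: F(z) = exp(z**2 + 1).
Then F(2) - F(0) = (exp(5)) - (exp(1)) = -exp(1) + exp(5).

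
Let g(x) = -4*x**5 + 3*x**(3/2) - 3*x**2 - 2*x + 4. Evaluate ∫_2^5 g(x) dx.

-10500 - 24*sqrt(2)/5 + 30*sqrt(5)

By the power rule, an antiderivative is F(x) = -2*x**6/3 + 6*x**(5/2)/5 - x**3 - x**2 + 4*x.
Then F(5) - F(2) = (-31640/3 + 30*sqrt(5)) - (-140/3 + 24*sqrt(2)/5) = -10500 - 24*sqrt(2)/5 + 30*sqrt(5).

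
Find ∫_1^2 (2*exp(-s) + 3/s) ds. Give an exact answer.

-2*exp(-2) + 2*exp(-1) + 3*log(2)

An antiderivative is F(s) = 3*log(s) - 2*exp(-s).
Then F(2) - F(1) = (-2*exp(-2) + 3*log(2)) - (-2*exp(-1)) = -2*exp(-2) + 2*exp(-1) + 3*log(2).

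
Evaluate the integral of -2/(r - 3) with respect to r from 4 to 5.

An antiderivative is F(r) = -2*log(r - 3).
Then F(5) - F(4) = (-log(4)) - (0) = -log(4).

-log(4)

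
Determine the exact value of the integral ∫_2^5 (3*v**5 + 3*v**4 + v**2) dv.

96753/10

By the power rule, an antiderivative is F(v) = v**6/2 + 3*v**5/5 + v**3/3.
Then F(5) - F(2) = (58375/6) - (808/15) = 96753/10.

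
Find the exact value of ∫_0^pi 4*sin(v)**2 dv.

2*pi

Use the identity sin^2(v) = (1 - cos(2*v))/2.
An antiderivative is F(v) = 2*v - sin(2*v).
Then F(pi) - F(0) = (2*pi) - (0) = 2*pi.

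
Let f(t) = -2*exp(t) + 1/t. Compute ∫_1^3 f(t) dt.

-2*exp(3) + log(3) + 2*exp(1)

An antiderivative is F(t) = -2*exp(t) + log(t).
Then F(3) - F(1) = (-2*exp(3) + log(3)) - (-2*exp(1)) = -2*exp(3) + log(3) + 2*exp(1).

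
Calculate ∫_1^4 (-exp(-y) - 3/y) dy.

-6*log(2) - exp(-1) + exp(-4)

An antiderivative is F(y) = -3*log(y) + exp(-y).
Then F(4) - F(1) = (-6*log(2) + exp(-4)) - (exp(-1)) = -6*log(2) - exp(-1) + exp(-4).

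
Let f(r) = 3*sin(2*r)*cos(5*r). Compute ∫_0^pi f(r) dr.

Use the identity sin(2*r)cos(5*r) = [sin(7*r) + sin(-3*r)]/2.
An antiderivative is F(r) = cos(3*r)/2 - 3*cos(7*r)/14.
Then F(pi) - F(0) = (-2/7) - (2/7) = -4/7.

-4/7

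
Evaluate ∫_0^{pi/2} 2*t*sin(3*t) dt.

Integrate by parts once (u = t, dv = 2*sin(3*t) dt).
An antiderivative is F(t) = -2*t*cos(3*t)/3 + 2*sin(3*t)/9.
Then F(pi/2) - F(0) = (-2/9) - (0) = -2/9.

-2/9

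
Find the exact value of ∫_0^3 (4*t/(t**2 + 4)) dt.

-4*log(2) + 2*log(13)

Let u = t**2 + 4, so du = 2*t dt. When t = 0, u = 4; when t = 3, u = 13.
The integral becomes 2·∫ 1/u du from 4 to 13, with antiderivative 2*log(u).
Back in t: F(t) = 2*log(t**2 + 4).
Then F(3) - F(0) = (2*log(13)) - (log(16)) = -4*log(2) + 2*log(13).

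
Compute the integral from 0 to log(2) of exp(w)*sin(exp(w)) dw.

Let u = exp(w), so du = exp(w) dw. When w = 0, u = 1; when w = log(2), u = 2.
The integral becomes ∫ sin(u) du from 1 to 2, with antiderivative -cos(u).
Back in w: F(w) = -cos(exp(w)).
Then F(log(2)) - F(0) = (-cos(2)) - (-cos(1)) = -cos(2) + cos(1).

-cos(2) + cos(1)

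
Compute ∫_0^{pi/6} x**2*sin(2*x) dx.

Integrate by parts twice (u = x^2, dv = sin(2*x) dx).
An antiderivative is F(x) = -x**2*cos(2*x)/2 + x*sin(2*x)/2 + cos(2*x)/4.
Then F(pi/6) - F(0) = (-pi**2/144 + 1/8 + sqrt(3)*pi/24) - (1/4) = -1/8 - pi**2/144 + sqrt(3)*pi/24.

-1/8 - pi**2/144 + sqrt(3)*pi/24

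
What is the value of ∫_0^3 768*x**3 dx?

Let u = 4*x, so du = 4 dx. When x = 0, u = 0; when x = 3, u = 12.
The integral becomes 3·∫ u**3 du from 0 to 12, with antiderivative 3*u**4/4.
Back in x: F(x) = 192*x**4.
Then F(3) - F(0) = (15552) - (0) = 15552.

15552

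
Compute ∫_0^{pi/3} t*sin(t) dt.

-pi/6 + sqrt(3)/2

Integrate by parts once (u = t, dv = sin(t) dt).
An antiderivative is F(t) = -t*cos(t) + sin(t).
Then F(pi/3) - F(0) = (-pi/6 + sqrt(3)/2) - (0) = -pi/6 + sqrt(3)/2.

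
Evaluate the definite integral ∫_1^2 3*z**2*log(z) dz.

Integrate by parts once (u = ln z, dv = 3*z**2 dz).
An antiderivative is F(z) = z**3*(3*log(z) - 1)/3.
Then F(2) - F(1) = (-8/3 + 8*log(2)) - (-1/3) = -7/3 + 8*log(2).

-7/3 + 8*log(2)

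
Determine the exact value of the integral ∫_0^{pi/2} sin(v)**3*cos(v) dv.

1/4

Let u = sin(v), so du = cos(v) dv. When v = 0, u = 0; when v = pi/2, u = 1.
The integral becomes ∫ u**3 du from 0 to 1, with antiderivative u**4/4.
Back in v: F(v) = sin(v)**4/4.
Then F(pi/2) - F(0) = (1/4) - (0) = 1/4.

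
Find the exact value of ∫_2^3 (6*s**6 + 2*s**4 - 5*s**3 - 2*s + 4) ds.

247381/140

By the power rule, an antiderivative is F(s) = 6*s**7/7 + 2*s**5/5 - 5*s**4/4 - s**2 + 4*s.
Then F(3) - F(2) = (262293/140) - (3728/35) = 247381/140.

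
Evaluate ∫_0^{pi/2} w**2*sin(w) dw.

Integrate by parts twice (u = w^2, dv = sin(w) dw).
An antiderivative is F(w) = -w**2*cos(w) + 2*w*sin(w) + 2*cos(w).
Then F(pi/2) - F(0) = (pi) - (2) = -2 + pi.

-2 + pi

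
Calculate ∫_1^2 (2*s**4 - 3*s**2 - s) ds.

By the power rule, an antiderivative is F(s) = 2*s**5/5 - s**3 - s**2/2.
Then F(2) - F(1) = (14/5) - (-11/10) = 39/10.

39/10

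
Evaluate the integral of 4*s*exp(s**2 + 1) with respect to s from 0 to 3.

-2*exp(1)*(1 - exp(9))

Let u = s**2 + 1, so du = 2*s ds. When s = 0, u = 1; when s = 3, u = 10.
The integral becomes 2·∫ exp(u) du from 1 to 10, with antiderivative 2*exp(u).
Back in s: F(s) = 2*exp(s**2 + 1).
Then F(3) - F(0) = (2*exp(10)) - (2*exp(1)) = -2*exp(1)*(1 - exp(9)).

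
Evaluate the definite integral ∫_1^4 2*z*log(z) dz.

-15/2 + 32*log(2)

Integrate by parts once (u = ln z, dv = 2*z dz).
An antiderivative is F(z) = z**2*(2*log(z) - 1)/2.
Then F(4) - F(1) = (-8 + 32*log(2)) - (-1/2) = -15/2 + 32*log(2).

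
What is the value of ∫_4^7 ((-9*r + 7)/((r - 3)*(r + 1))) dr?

Factor the denominator: r**2 - 2*r - 3 = (r + 1)(r - 3).
Partial fractions: (-9*r + 7)/((r - 3)*(r + 1)) = -4/(r + 1) - 5/(r - 3).
An antiderivative is F(r) = -5*log(r - 3) - 4*log(r + 1).
Then F(7) - F(4) = (-22*log(2)) - (-4*log(5)) = -22*log(2) + 4*log(5).

-22*log(2) + 4*log(5)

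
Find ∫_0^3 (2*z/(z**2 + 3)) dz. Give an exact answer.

log(4)

Let u = z**2 + 3, so du = 2*z dz. When z = 0, u = 3; when z = 3, u = 12.
The integral becomes ∫ 1/u du from 3 to 12, with antiderivative log(u).
Back in z: F(z) = log(z**2 + 3).
Then F(3) - F(0) = (log(12)) - (log(3)) = log(4).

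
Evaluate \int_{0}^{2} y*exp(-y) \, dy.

1 - 3*exp(-2)

Integrate by parts once (u = y, dv = exp(-y) dy).
An antiderivative is F(y) = (-y - 1)*exp(-y).
Then F(2) - F(0) = (-3*exp(-2)) - (-1) = 1 - 3*exp(-2).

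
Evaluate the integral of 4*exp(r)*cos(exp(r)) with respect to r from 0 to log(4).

-4*sin(1) + 4*sin(4)

Let u = exp(r), so du = exp(r) dr. When r = 0, u = 1; when r = log(4), u = 4.
The integral becomes 4·∫ cos(u) du from 1 to 4, with antiderivative 4*sin(u).
Back in r: F(r) = 4*sin(exp(r)).
Then F(log(4)) - F(0) = (4*sin(4)) - (4*sin(1)) = -4*sin(1) + 4*sin(4).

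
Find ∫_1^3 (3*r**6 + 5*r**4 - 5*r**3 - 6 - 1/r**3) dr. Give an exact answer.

By the power rule, an antiderivative is F(r) = 3*r**7/7 + r**5 - 5*r**4/4 - 6*r + 1/(2*r**2).
Then F(3) - F(1) = (267395/252) - (-149/28) = 67184/63.

67184/63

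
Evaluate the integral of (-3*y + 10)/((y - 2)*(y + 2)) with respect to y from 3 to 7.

-8*log(3) + 5*log(5)

Factor the denominator: y**2 - 4 = (y + 2)(y - 2).
Partial fractions: (-3*y + 10)/((y - 2)*(y + 2)) = -4/(y + 2) + 1/(y - 2).
An antiderivative is F(y) = log(y - 2) - 4*log(y + 2).
Then F(7) - F(3) = (-8*log(3) + log(5)) - (-4*log(5)) = -8*log(3) + 5*log(5).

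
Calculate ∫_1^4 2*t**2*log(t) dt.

Integrate by parts once (u = ln t, dv = 2*t**2 dt).
An antiderivative is F(t) = 2*t**3*(3*log(t) - 1)/9.
Then F(4) - F(1) = (-128/9 + 256*log(2)/3) - (-2/9) = -14 + 256*log(2)/3.

-14 + 256*log(2)/3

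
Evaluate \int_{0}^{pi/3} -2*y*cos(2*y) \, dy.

Integrate by parts once (u = y, dv = -2*cos(2*y) dy).
An antiderivative is F(y) = -y*sin(2*y) - cos(2*y)/2.
Then F(pi/3) - F(0) = (-sqrt(3)*pi/6 + 1/4) - (-1/2) = -sqrt(3)*pi/6 + 3/4.

-sqrt(3)*pi/6 + 3/4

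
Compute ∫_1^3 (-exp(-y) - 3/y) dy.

-3*log(3) - exp(-1) + exp(-3)

An antiderivative is F(y) = -3*log(y) + exp(-y).
Then F(3) - F(1) = (-3*log(3) + exp(-3)) - (exp(-1)) = -3*log(3) - exp(-1) + exp(-3).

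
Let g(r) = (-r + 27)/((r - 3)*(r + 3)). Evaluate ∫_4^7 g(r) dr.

-5*log(5) + 3*log(2) + 5*log(7)

Factor the denominator: r**2 - 9 = (r + 3)(r - 3).
Partial fractions: (-r + 27)/((r - 3)*(r + 3)) = -5/(r + 3) + 4/(r - 3).
An antiderivative is F(r) = 4*log(r - 3) - 5*log(r + 3).
Then F(7) - F(4) = (-5*log(5) + 3*log(2)) - (-5*log(7)) = -5*log(5) + 3*log(2) + 5*log(7).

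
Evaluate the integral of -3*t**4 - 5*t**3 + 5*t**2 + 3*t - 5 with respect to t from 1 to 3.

-2998/15

By the power rule, an antiderivative is F(t) = -3*t**5/5 - 5*t**4/4 + 5*t**3/3 + 3*t**2/2 - 5*t.
Then F(3) - F(1) = (-4071/20) - (-221/60) = -2998/15.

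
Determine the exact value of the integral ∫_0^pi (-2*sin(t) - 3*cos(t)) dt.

An antiderivative is F(t) = -3*sin(t) + 2*cos(t).
Then F(pi) - F(0) = (-2) - (2) = -4.

-4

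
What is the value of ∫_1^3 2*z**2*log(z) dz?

Integrate by parts once (u = ln z, dv = 2*z**2 dz).
An antiderivative is F(z) = 2*z**3*(3*log(z) - 1)/9.
Then F(3) - F(1) = (-6 + 18*log(3)) - (-2/9) = -52/9 + 18*log(3).

-52/9 + 18*log(3)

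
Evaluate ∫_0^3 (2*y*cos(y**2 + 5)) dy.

Let u = y**2 + 5, so du = 2*y dy. When y = 0, u = 5; when y = 3, u = 14.
The integral becomes ∫ cos(u) du from 5 to 14, with antiderivative sin(u).
Back in y: F(y) = sin(y**2 + 5).
Then F(3) - F(0) = (sin(14)) - (sin(5)) = -sin(5) + sin(14).

-sin(5) + sin(14)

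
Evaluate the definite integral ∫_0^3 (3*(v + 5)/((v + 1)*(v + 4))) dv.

-log(7) + 10*log(2)

Factor the denominator: v**2 + 5*v + 4 = (v + 4)(v + 1).
Partial fractions: 3*(v + 5)/((v + 1)*(v + 4)) = -1/(v + 4) + 4/(v + 1).
An antiderivative is F(v) = 4*log(v + 1) - log(v + 4).
Then F(3) - F(0) = (-log(7) + 8*log(2)) - (-log(4)) = -log(7) + 10*log(2).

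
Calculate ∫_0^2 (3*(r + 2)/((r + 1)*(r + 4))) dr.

Factor the denominator: r**2 + 5*r + 4 = (r + 4)(r + 1).
Partial fractions: 3*(r + 2)/((r + 1)*(r + 4)) = 2/(r + 4) + 1/(r + 1).
An antiderivative is F(r) = log(r + 1) + 2*log(r + 4).
Then F(2) - F(0) = (2*log(2) + 3*log(3)) - (log(16)) = log(27/4).

log(27/4)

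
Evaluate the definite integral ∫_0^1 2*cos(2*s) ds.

sin(2)

Let u = 2*s, so du = 2 ds. When s = 0, u = 0; when s = 1, u = 2.
The integral becomes ∫ cos(u) du from 0 to 2, with antiderivative sin(u).
Back in s: F(s) = sin(2*s).
Then F(1) - F(0) = (sin(2)) - (0) = sin(2).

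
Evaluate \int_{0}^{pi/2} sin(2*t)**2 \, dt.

pi/4

Use the identity sin^2(2*t) = (1 - cos(4*t))/2.
An antiderivative is F(t) = t/2 - sin(4*t)/8.
Then F(pi/2) - F(0) = (pi/4) - (0) = pi/4.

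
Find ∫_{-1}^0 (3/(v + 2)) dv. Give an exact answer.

An antiderivative is F(v) = 3*log(v + 2).
Then F(0) - F(-1) = (log(8)) - (0) = log(8).

log(8)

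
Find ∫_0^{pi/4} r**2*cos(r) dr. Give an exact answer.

sqrt(2)*(-32 + pi**2 + 8*pi)/32

Integrate by parts twice (u = r^2, dv = cos(r) dr).
An antiderivative is F(r) = r**2*sin(r) + 2*r*cos(r) - 2*sin(r).
Then F(pi/4) - F(0) = (sqrt(2)*(-32 + pi**2 + 8*pi)/32) - (0) = sqrt(2)*(-32 + pi**2 + 8*pi)/32.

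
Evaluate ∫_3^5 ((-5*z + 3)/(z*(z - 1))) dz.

-3*log(5) - 2*log(2) + 3*log(3)

Factor the denominator: z**2 - z = z(z - 1).
Partial fractions: (-5*z + 3)/(z*(z - 1)) = -3/z - 2/(z - 1).
An antiderivative is F(z) = -3*log(z) - 2*log(z - 1).
Then F(5) - F(3) = (-3*log(5) - 4*log(2)) - (-3*log(3) - 2*log(2)) = -3*log(5) - 2*log(2) + 3*log(3).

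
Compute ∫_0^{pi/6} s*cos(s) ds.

-1 + pi/12 + sqrt(3)/2

Integrate by parts once (u = s, dv = cos(s) ds).
An antiderivative is F(s) = s*sin(s) + cos(s).
Then F(pi/6) - F(0) = (pi/12 + sqrt(3)/2) - (1) = -1 + pi/12 + sqrt(3)/2.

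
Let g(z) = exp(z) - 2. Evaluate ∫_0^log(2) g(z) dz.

An antiderivative is F(z) = -2*z + exp(z).
Then F(log(2)) - F(0) = (2 - 2*log(2)) - (1) = 1 - log(4).

1 - log(4)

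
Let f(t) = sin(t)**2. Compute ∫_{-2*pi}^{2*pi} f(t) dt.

2*pi

Use the identity sin^2(t) = (1 - cos(2*t))/2.
An antiderivative is F(t) = t/2 - sin(2*t)/4.
Then F(2*pi) - F(-2*pi) = (pi) - (-pi) = 2*pi.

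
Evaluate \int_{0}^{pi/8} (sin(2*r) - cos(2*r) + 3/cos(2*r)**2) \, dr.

2 - sqrt(2)/2

An antiderivative is F(r) = -sin(2*r)/2 - cos(2*r)/2 + 3*tan(2*r)/2.
Then F(pi/8) - F(0) = (3/2 - sqrt(2)/2) - (-1/2) = 2 - sqrt(2)/2.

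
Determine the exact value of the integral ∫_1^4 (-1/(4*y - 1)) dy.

-log(15)/4 + log(3)/4

An antiderivative is F(y) = -log(4*y - 1)/4.
Then F(4) - F(1) = (-log(15)/4) - (-log(3)/4) = -log(15)/4 + log(3)/4.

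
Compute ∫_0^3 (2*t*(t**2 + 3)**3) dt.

20655/4

Let u = t**2 + 3, so du = 2*t dt. When t = 0, u = 3; when t = 3, u = 12.
The integral becomes ∫ u**3 du from 3 to 12, with antiderivative u**4/4.
Back in t: F(t) = (t**2 + 3)**4/4.
Then F(3) - F(0) = (5184) - (81/4) = 20655/4.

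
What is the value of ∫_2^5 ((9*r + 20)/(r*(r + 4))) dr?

-9*log(2) + 4*log(3) + 5*log(5)

Factor the denominator: r**2 + 4*r = (r + 4)r.
Partial fractions: (9*r + 20)/(r*(r + 4)) = 4/(r + 4) + 5/r.
An antiderivative is F(r) = 5*log(r) + 4*log(r + 4).
Then F(5) - F(2) = (5*log(5) + 8*log(3)) - (4*log(3) + 9*log(2)) = -9*log(2) + 4*log(3) + 5*log(5).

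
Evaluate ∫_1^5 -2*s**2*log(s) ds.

248/9 - 250*log(5)/3

Integrate by parts once (u = ln s, dv = -2*s**2 ds).
An antiderivative is F(s) = -2*s**3*(3*log(s) - 1)/9.
Then F(5) - F(1) = (250/9 - 250*log(5)/3) - (2/9) = 248/9 - 250*log(5)/3.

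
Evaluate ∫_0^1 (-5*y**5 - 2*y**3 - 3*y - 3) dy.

By the power rule, an antiderivative is F(y) = -5*y**6/6 - y**4/2 - 3*y**2/2 - 3*y.
Then F(1) - F(0) = (-35/6) - (0) = -35/6.

-35/6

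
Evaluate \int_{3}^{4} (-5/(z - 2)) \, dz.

An antiderivative is F(z) = -5*log(z - 2).
Then F(4) - F(3) = (-log(32)) - (0) = -log(32).

-log(32)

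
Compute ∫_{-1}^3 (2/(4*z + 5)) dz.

An antiderivative is F(z) = log(4*z + 5)/2.
Then F(3) - F(-1) = (log(17)/2) - (0) = log(17)/2.

log(17)/2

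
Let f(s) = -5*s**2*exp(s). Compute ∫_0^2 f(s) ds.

10 - 10*exp(2)

Integrate by parts twice (u = s^2, dv = -5*exp(s) ds).
An antiderivative is F(s) = (-5*s**2 + 10*s - 10)*exp(s).
Then F(2) - F(0) = (-10*exp(2)) - (-10) = 10 - 10*exp(2).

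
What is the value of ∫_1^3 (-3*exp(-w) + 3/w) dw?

An antiderivative is F(w) = 3*log(w) + 3*exp(-w).
Then F(3) - F(1) = (3*exp(-3) + 3*log(3)) - (3*exp(-1)) = -3*exp(-1) + 3*exp(-3) + 3*log(3).

-3*exp(-1) + 3*exp(-3) + 3*log(3)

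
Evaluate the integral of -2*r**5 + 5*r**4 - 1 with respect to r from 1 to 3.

By the power rule, an antiderivative is F(r) = -r**6/3 + r**5 - r.
Then F(3) - F(1) = (-3) - (-1/3) = -8/3.

-8/3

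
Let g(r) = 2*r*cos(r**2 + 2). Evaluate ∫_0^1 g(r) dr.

Let u = r**2 + 2, so du = 2*r dr. When r = 0, u = 2; when r = 1, u = 3.
The integral becomes ∫ cos(u) du from 2 to 3, with antiderivative sin(u).
Back in r: F(r) = sin(r**2 + 2).
Then F(1) - F(0) = (sin(3)) - (sin(2)) = -sin(2) + sin(3).

-sin(2) + sin(3)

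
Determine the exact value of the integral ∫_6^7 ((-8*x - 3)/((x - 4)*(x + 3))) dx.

Factor the denominator: x**2 - x - 12 = (x + 3)(x - 4).
Partial fractions: (-8*x - 3)/((x - 4)*(x + 3)) = -3/(x + 3) - 5/(x - 4).
An antiderivative is F(x) = -5*log(x - 4) - 3*log(x + 3).
Then F(7) - F(6) = (-5*log(3) - 3*log(5) - 3*log(2)) - (-6*log(3) - 5*log(2)) = -3*log(5) + log(3) + 2*log(2).

-3*log(5) + log(3) + 2*log(2)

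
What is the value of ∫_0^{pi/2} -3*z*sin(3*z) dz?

1/3

Integrate by parts once (u = z, dv = -3*sin(3*z) dz).
An antiderivative is F(z) = z*cos(3*z) - sin(3*z)/3.
Then F(pi/2) - F(0) = (1/3) - (0) = 1/3.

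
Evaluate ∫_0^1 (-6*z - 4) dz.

By the power rule, an antiderivative is F(z) = -3*z**2 - 4*z.
Then F(1) - F(0) = (-7) - (0) = -7.

-7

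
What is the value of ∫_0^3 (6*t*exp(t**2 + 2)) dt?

-3*(1 - exp(9))*exp(2)

Let u = t**2 + 2, so du = 2*t dt. When t = 0, u = 2; when t = 3, u = 11.
The integral becomes 3·∫ exp(u) du from 2 to 11, with antiderivative 3*exp(u).
Back in t: F(t) = 3*exp(t**2 + 2).
Then F(3) - F(0) = (3*exp(11)) - (3*exp(2)) = -3*(1 - exp(9))*exp(2).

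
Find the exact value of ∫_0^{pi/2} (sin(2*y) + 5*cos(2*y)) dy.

1

An antiderivative is F(y) = 5*sin(2*y)/2 - cos(2*y)/2.
Then F(pi/2) - F(0) = (1/2) - (-1/2) = 1.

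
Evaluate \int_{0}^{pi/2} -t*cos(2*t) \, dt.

Integrate by parts once (u = t, dv = -cos(2*t) dt).
An antiderivative is F(t) = -t*sin(2*t)/2 - cos(2*t)/4.
Then F(pi/2) - F(0) = (1/4) - (-1/4) = 1/2.

1/2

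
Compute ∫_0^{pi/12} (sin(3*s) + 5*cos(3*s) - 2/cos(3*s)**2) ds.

-1/3 + 2*sqrt(2)/3

An antiderivative is F(s) = 5*sin(3*s)/3 - cos(3*s)/3 - 2*tan(3*s)/3.
Then F(pi/12) - F(0) = (-2/3 + 2*sqrt(2)/3) - (-1/3) = -1/3 + 2*sqrt(2)/3.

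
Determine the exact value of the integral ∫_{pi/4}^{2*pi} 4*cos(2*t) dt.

-2

An antiderivative is F(t) = 2*sin(2*t).
Then F(2*pi) - F(pi/4) = (0) - (2) = -2.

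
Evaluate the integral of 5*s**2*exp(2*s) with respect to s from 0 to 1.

-5/4 + 5*exp(2)/4

Integrate by parts twice (u = s^2, dv = 5*exp(2*s) ds).
An antiderivative is F(s) = (10*s**2 - 10*s + 5)*exp(2*s)/4.
Then F(1) - F(0) = (5*exp(2)/4) - (5/4) = -5/4 + 5*exp(2)/4.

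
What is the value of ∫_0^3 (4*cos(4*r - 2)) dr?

sin(10) + sin(2)

Let u = 4*r - 2, so du = 4 dr. When r = 0, u = -2; when r = 3, u = 10.
The integral becomes ∫ cos(u) du from -2 to 10, with antiderivative sin(u).
Back in r: F(r) = sin(4*r - 2).
Then F(3) - F(0) = (sin(10)) - (-sin(2)) = sin(10) + sin(2).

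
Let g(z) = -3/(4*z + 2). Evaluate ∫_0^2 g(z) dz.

-3*log(5)/4

An antiderivative is F(z) = -3*log(4*z + 2)/4.
Then F(2) - F(0) = (-3*log(10)/4) - (-3*log(2)/4) = -3*log(5)/4.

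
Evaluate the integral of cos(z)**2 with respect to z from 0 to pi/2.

Use the identity cos^2(z) = (1 + cos(2*z))/2.
An antiderivative is F(z) = z/2 + sin(2*z)/4.
Then F(pi/2) - F(0) = (pi/4) - (0) = pi/4.

pi/4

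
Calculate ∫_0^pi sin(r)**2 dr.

pi/2

Use the identity sin^2(r) = (1 - cos(2*r))/2.
An antiderivative is F(r) = r/2 - sin(2*r)/4.
Then F(pi) - F(0) = (pi/2) - (0) = pi/2.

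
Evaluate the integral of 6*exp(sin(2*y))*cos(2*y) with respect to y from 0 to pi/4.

-3 + 3*E

Let u = sin(2*y), so du = 2*cos(2*y) dy. When y = 0, u = 0; when y = pi/4, u = 1.
The integral becomes 3·∫ exp(u) du from 0 to 1, with antiderivative 3*exp(u).
Back in y: F(y) = 3*exp(sin(2*y)).
Then F(pi/4) - F(0) = (3*E) - (3) = -3 + 3*E.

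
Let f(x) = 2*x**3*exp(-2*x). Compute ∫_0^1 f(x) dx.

Integrate by parts 3 times (u = x^3, dv = 2*exp(-2*x) dx).
An antiderivative is F(x) = (-4*x**3 - 6*x**2 - 6*x - 3)*exp(-2*x)/4.
Then F(1) - F(0) = (-19*exp(-2)/4) - (-3/4) = 3/4 - 19*exp(-2)/4.

3/4 - 19*exp(-2)/4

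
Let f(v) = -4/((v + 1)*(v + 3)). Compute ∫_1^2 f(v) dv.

Factor the denominator: v**2 + 4*v + 3 = (v + 3)(v + 1).
Partial fractions: -4/((v + 1)*(v + 3)) = 2/(v + 3) - 2/(v + 1).
An antiderivative is F(v) = -2*log(v + 1) + 2*log(v + 3).
Then F(2) - F(1) = (log(25/9)) - (log(4)) = log(25/36).

log(25/36)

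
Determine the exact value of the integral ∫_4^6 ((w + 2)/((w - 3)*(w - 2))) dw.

Factor the denominator: w**2 - 5*w + 6 = (w - 2)(w - 3).
Partial fractions: (w + 2)/((w - 3)*(w - 2)) = -4/(w - 2) + 5/(w - 3).
An antiderivative is F(w) = 5*log(w - 3) - 4*log(w - 2).
Then F(6) - F(4) = (-8*log(2) + 5*log(3)) - (-log(16)) = -4*log(2) + 5*log(3).

-4*log(2) + 5*log(3)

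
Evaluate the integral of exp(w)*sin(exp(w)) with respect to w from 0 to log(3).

Let u = exp(w), so du = exp(w) dw. When w = 0, u = 1; when w = log(3), u = 3.
The integral becomes ∫ sin(u) du from 1 to 3, with antiderivative -cos(u).
Back in w: F(w) = -cos(exp(w)).
Then F(log(3)) - F(0) = (-cos(3)) - (-cos(1)) = cos(1) - cos(3).

cos(1) - cos(3)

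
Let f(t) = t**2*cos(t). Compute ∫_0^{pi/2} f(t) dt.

Integrate by parts twice (u = t^2, dv = cos(t) dt).
An antiderivative is F(t) = t**2*sin(t) + 2*t*cos(t) - 2*sin(t).
Then F(pi/2) - F(0) = (-2 + pi**2/4) - (0) = -2 + pi**2/4.

-2 + pi**2/4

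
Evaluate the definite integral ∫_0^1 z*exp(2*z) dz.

1/4 + exp(2)/4

Integrate by parts once (u = z, dv = exp(2*z) dz).
An antiderivative is F(z) = (2*z - 1)*exp(2*z)/4.
Then F(1) - F(0) = (exp(2)/4) - (-1/4) = 1/4 + exp(2)/4.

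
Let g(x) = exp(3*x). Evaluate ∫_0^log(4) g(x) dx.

Let u = exp(x), so du = exp(x) dx. When x = 0, u = 1; when x = log(4), u = 4.
The integral becomes ∫ u**2 du from 1 to 4, with antiderivative u**3/3.
Back in x: F(x) = exp(3*x)/3.
Then F(log(4)) - F(0) = (64/3) - (1/3) = 21.

21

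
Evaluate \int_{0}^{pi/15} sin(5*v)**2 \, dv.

Use the identity sin^2(5*v) = (1 - cos(10*v))/2.
An antiderivative is F(v) = v/2 - sin(10*v)/20.
Then F(pi/15) - F(0) = (-sqrt(3)/40 + pi/30) - (0) = -sqrt(3)/40 + pi/30.

-sqrt(3)/40 + pi/30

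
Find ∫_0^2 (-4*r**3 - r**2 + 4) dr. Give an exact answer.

-32/3

By the power rule, an antiderivative is F(r) = -r**4 - r**3/3 + 4*r.
Then F(2) - F(0) = (-32/3) - (0) = -32/3.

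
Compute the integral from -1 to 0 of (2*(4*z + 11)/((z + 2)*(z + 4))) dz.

Factor the denominator: z**2 + 6*z + 8 = (z + 4)(z + 2).
Partial fractions: 2*(4*z + 11)/((z + 2)*(z + 4)) = 5/(z + 4) + 3/(z + 2).
An antiderivative is F(z) = 3*log(z + 2) + 5*log(z + 4).
Then F(0) - F(-1) = (13*log(2)) - (5*log(3)) = -5*log(3) + 13*log(2).

-5*log(3) + 13*log(2)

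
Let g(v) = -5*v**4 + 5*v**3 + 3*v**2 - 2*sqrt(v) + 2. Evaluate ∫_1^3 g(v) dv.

By the power rule, an antiderivative is F(v) = -v**5 + 5*v**4/4 - 4*v**(3/2)/3 + v**3 + 2*v.
Then F(3) - F(1) = (-435/4 - 4*sqrt(3)) - (23/12) = -332/3 - 4*sqrt(3).

-332/3 - 4*sqrt(3)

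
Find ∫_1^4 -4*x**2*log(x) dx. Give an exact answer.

28 - 512*log(2)/3

Integrate by parts once (u = ln x, dv = -4*x**2 dx).
An antiderivative is F(x) = -4*x**3*(3*log(x) - 1)/9.
Then F(4) - F(1) = (256/9 - 512*log(2)/3) - (4/9) = 28 - 512*log(2)/3.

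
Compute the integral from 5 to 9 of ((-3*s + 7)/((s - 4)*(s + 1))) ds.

-3*log(5) + 2*log(3)

Factor the denominator: s**2 - 3*s - 4 = (s + 1)(s - 4).
Partial fractions: (-3*s + 7)/((s - 4)*(s + 1)) = -2/(s + 1) - 1/(s - 4).
An antiderivative is F(s) = -log(s - 4) - 2*log(s + 1).
Then F(9) - F(5) = (-3*log(5) - 2*log(2)) - (-log(36)) = -3*log(5) + 2*log(3).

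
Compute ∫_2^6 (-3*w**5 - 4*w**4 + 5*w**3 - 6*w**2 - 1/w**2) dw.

-424613/15

By the power rule, an antiderivative is F(w) = -w**6/2 - 4*w**5/5 + 5*w**4/4 - 2*w**3 + 1/w.
Then F(6) - F(2) = (-850819/30) - (-531/10) = -424613/15.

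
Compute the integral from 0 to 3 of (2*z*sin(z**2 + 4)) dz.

Let u = z**2 + 4, so du = 2*z dz. When z = 0, u = 4; when z = 3, u = 13.
The integral becomes ∫ sin(u) du from 4 to 13, with antiderivative -cos(u).
Back in z: F(z) = -cos(z**2 + 4).
Then F(3) - F(0) = (-cos(13)) - (-cos(4)) = -cos(13) + cos(4).

-cos(13) + cos(4)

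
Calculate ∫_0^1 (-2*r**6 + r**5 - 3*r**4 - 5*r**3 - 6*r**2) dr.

-1667/420

By the power rule, an antiderivative is F(r) = -2*r**7/7 + r**6/6 - 3*r**5/5 - 5*r**4/4 - 2*r**3.
Then F(1) - F(0) = (-1667/420) - (0) = -1667/420.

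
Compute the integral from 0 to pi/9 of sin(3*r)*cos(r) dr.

-cos(2*pi/9)/4 - sin(pi/18)/8 + 3/8

Use the identity sin(3*r)cos(r) = [sin(4*r) + sin(2*r)]/2.
An antiderivative is F(r) = -cos(2*r)/4 - cos(4*r)/8.
Then F(pi/9) - F(0) = (-cos(2*pi/9)/4 - sin(pi/18)/8) - (-3/8) = -cos(2*pi/9)/4 - sin(pi/18)/8 + 3/8.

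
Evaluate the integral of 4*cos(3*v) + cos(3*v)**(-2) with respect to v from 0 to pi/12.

An antiderivative is F(v) = 4*sin(3*v)/3 + tan(3*v)/3.
Then F(pi/12) - F(0) = (1/3 + 2*sqrt(2)/3) - (0) = 1/3 + 2*sqrt(2)/3.

1/3 + 2*sqrt(2)/3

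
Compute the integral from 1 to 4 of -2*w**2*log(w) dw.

14 - 256*log(2)/3

Integrate by parts once (u = ln w, dv = -2*w**2 dw).
An antiderivative is F(w) = -2*w**3*(3*log(w) - 1)/9.
Then F(4) - F(1) = (128/9 - 256*log(2)/3) - (2/9) = 14 - 256*log(2)/3.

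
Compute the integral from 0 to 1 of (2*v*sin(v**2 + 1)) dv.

-cos(2) + cos(1)

Let u = v**2 + 1, so du = 2*v dv. When v = 0, u = 1; when v = 1, u = 2.
The integral becomes ∫ sin(u) du from 1 to 2, with antiderivative -cos(u).
Back in v: F(v) = -cos(v**2 + 1).
Then F(1) - F(0) = (-cos(2)) - (-cos(1)) = -cos(2) + cos(1).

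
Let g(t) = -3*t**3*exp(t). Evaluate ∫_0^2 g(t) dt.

-6*exp(2) - 18

Integrate by parts 3 times (u = t^3, dv = -3*exp(t) dt).
An antiderivative is F(t) = (-3*t**3 + 9*t**2 - 18*t + 18)*exp(t).
Then F(2) - F(0) = (-6*exp(2)) - (18) = -6*exp(2) - 18.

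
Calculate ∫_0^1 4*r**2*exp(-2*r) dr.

Integrate by parts twice (u = r^2, dv = 4*exp(-2*r) dr).
An antiderivative is F(r) = (-2*r**2 - 2*r - 1)*exp(-2*r).
Then F(1) - F(0) = (-5*exp(-2)) - (-1) = 1 - 5*exp(-2).

1 - 5*exp(-2)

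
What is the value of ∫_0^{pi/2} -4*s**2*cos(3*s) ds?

-8/27 + pi**2/3

Integrate by parts twice (u = s^2, dv = -4*cos(3*s) ds).
An antiderivative is F(s) = -4*s**2*sin(3*s)/3 - 8*s*cos(3*s)/9 + 8*sin(3*s)/27.
Then F(pi/2) - F(0) = (-8/27 + pi**2/3) - (0) = -8/27 + pi**2/3.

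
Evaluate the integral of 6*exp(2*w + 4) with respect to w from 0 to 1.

Let u = 2*w + 4, so du = 2 dw. When w = 0, u = 4; when w = 1, u = 6.
The integral becomes 3·∫ exp(u) du from 4 to 6, with antiderivative 3*exp(u).
Back in w: F(w) = 3*exp(2*w + 4).
Then F(1) - F(0) = (3*exp(6)) - (3*exp(4)) = -3*(1 - exp(2))*exp(4).

-3*(1 - exp(2))*exp(4)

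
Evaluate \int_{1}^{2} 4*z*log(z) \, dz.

Integrate by parts once (u = ln z, dv = 4*z dz).
An antiderivative is F(z) = z**2*(2*log(z) - 1).
Then F(2) - F(1) = (-4 + 8*log(2)) - (-1) = -3 + 8*log(2).

-3 + 8*log(2)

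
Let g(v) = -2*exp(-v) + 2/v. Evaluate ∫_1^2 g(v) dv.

-2*exp(-1) + 2*exp(-2) + 2*log(2)

An antiderivative is F(v) = 2*log(v) + 2*exp(-v).
Then F(2) - F(1) = (2*exp(-2) + 2*log(2)) - (2*exp(-1)) = -2*exp(-1) + 2*exp(-2) + 2*log(2).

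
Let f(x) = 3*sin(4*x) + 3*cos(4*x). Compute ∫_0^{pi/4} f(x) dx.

3/2

An antiderivative is F(x) = 3*sin(4*x)/4 - 3*cos(4*x)/4.
Then F(pi/4) - F(0) = (3/4) - (-3/4) = 3/2.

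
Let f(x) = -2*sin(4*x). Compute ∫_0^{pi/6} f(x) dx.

-3/4

An antiderivative is F(x) = cos(4*x)/2.
Then F(pi/6) - F(0) = (-1/4) - (1/2) = -3/4.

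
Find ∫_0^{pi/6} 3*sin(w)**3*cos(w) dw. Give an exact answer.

3/64

Let u = sin(w), so du = cos(w) dw. When w = 0, u = 0; when w = pi/6, u = 1/2.
The integral becomes 3·∫ u**3 du from 0 to 1/2, with antiderivative 3*u**4/4.
Back in w: F(w) = 3*sin(w)**4/4.
Then F(pi/6) - F(0) = (3/64) - (0) = 3/64.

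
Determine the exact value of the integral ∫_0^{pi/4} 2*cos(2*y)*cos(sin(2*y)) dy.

sin(1)

Let u = sin(2*y), so du = 2*cos(2*y) dy. When y = 0, u = 0; when y = pi/4, u = 1.
The integral becomes ∫ cos(u) du from 0 to 1, with antiderivative sin(u).
Back in y: F(y) = sin(sin(2*y)).
Then F(pi/4) - F(0) = (sin(1)) - (0) = sin(1).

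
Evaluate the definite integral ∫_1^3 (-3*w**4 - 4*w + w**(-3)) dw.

By the power rule, an antiderivative is F(w) = -3*w**5/5 - 2*w**2 - 1/(2*w**2).
Then F(3) - F(1) = (-14747/90) - (-31/10) = -7234/45.

-7234/45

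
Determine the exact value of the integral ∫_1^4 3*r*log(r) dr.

Integrate by parts once (u = ln r, dv = 3*r dr).
An antiderivative is F(r) = 3*r**2*(2*log(r) - 1)/4.
Then F(4) - F(1) = (-12 + 48*log(2)) - (-3/4) = -45/4 + 48*log(2).

-45/4 + 48*log(2)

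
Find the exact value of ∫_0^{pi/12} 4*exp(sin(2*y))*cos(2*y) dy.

Let u = sin(2*y), so du = 2*cos(2*y) dy. When y = 0, u = 0; when y = pi/12, u = 1/2.
The integral becomes 2·∫ exp(u) du from 0 to 1/2, with antiderivative 2*exp(u).
Back in y: F(y) = 2*exp(sin(2*y)).
Then F(pi/12) - F(0) = (2*exp(1/2)) - (2) = -2 + 2*exp(1/2).

-2 + 2*exp(1/2)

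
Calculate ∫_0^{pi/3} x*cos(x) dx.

-1/2 + sqrt(3)*pi/6

Integrate by parts once (u = x, dv = cos(x) dx).
An antiderivative is F(x) = x*sin(x) + cos(x).
Then F(pi/3) - F(0) = (1/2 + sqrt(3)*pi/6) - (1) = -1/2 + sqrt(3)*pi/6.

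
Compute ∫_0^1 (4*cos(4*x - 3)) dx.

Let u = 4*x - 3, so du = 4 dx. When x = 0, u = -3; when x = 1, u = 1.
The integral becomes ∫ cos(u) du from -3 to 1, with antiderivative sin(u).
Back in x: F(x) = sin(4*x - 3).
Then F(1) - F(0) = (sin(1)) - (-sin(3)) = sin(3) + sin(1).

sin(3) + sin(1)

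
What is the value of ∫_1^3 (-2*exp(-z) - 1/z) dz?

-log(3) - 2*exp(-1) + 2*exp(-3)

An antiderivative is F(z) = -log(z) + 2*exp(-z).
Then F(3) - F(1) = (-log(3) + 2*exp(-3)) - (2*exp(-1)) = -log(3) - 2*exp(-1) + 2*exp(-3).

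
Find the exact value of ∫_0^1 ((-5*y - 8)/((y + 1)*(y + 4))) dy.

Factor the denominator: y**2 + 5*y + 4 = (y + 4)(y + 1).
Partial fractions: (-5*y - 8)/((y + 1)*(y + 4)) = -4/(y + 4) - 1/(y + 1).
An antiderivative is F(y) = -log(y + 1) - 4*log(y + 4).
Then F(1) - F(0) = (-4*log(5) - log(2)) - (-8*log(2)) = -4*log(5) + 7*log(2).

-4*log(5) + 7*log(2)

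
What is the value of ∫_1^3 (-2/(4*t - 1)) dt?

-log(11)/2 + log(3)/2

An antiderivative is F(t) = -log(4*t - 1)/2.
Then F(3) - F(1) = (-log(11)/2) - (-log(3)/2) = -log(11)/2 + log(3)/2.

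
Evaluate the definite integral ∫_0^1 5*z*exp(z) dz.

5

Integrate by parts once (u = z, dv = 5*exp(z) dz).
An antiderivative is F(z) = (5*z - 5)*exp(z).
Then F(1) - F(0) = (0) - (-5) = 5.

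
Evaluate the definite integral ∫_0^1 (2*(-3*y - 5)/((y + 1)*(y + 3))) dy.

-10*log(2) + 4*log(3)

Factor the denominator: y**2 + 4*y + 3 = (y + 3)(y + 1).
Partial fractions: 2*(-3*y - 5)/((y + 1)*(y + 3)) = -4/(y + 3) - 2/(y + 1).
An antiderivative is F(y) = -2*log(y + 1) - 4*log(y + 3).
Then F(1) - F(0) = (-10*log(2)) - (-log(81)) = -10*log(2) + 4*log(3).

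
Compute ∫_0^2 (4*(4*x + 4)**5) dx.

Let u = 4*x + 4, so du = 4 dx. When x = 0, u = 4; when x = 2, u = 12.
The integral becomes ∫ u**5 du from 4 to 12, with antiderivative u**6/6.
Back in x: F(x) = (4*x + 4)**6/6.
Then F(2) - F(0) = (497664) - (2048/3) = 1490944/3.

1490944/3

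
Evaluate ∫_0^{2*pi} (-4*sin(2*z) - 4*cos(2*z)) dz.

An antiderivative is F(z) = -2*sin(2*z) + 2*cos(2*z).
Then F(2*pi) - F(0) = (2) - (2) = 0.

0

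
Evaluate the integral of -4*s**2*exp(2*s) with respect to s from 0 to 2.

1 - 5*exp(4)

Integrate by parts twice (u = s^2, dv = -4*exp(2*s) ds).
An antiderivative is F(s) = (-2*s**2 + 2*s - 1)*exp(2*s).
Then F(2) - F(0) = (-5*exp(4)) - (-1) = 1 - 5*exp(4).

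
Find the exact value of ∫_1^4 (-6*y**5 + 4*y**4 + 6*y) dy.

-16158/5

By the power rule, an antiderivative is F(y) = -y**6 + 4*y**5/5 + 3*y**2.
Then F(4) - F(1) = (-16144/5) - (14/5) = -16158/5.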